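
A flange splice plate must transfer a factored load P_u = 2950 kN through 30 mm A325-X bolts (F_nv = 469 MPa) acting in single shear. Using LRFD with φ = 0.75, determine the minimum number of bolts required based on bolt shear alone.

A_b = π·30²/4 = 706.9 mm².
Per-bolt design strength φR_n = 0.75 × 469 × 706.9 × 1 / 1000 = 248.6 kN.
n ≥ 2950 / 248.6 = 11.86 → use 12 bolts.

12 bolts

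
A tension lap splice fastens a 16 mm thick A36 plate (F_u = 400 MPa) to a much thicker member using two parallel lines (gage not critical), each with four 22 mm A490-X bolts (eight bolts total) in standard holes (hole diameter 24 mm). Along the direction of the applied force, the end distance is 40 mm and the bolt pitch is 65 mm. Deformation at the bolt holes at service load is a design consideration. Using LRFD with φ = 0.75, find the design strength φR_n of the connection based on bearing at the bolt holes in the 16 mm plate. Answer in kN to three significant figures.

Per bolt r_n = 1.2 l_c t F_u ≤ 2.4 d t F_u; upper limit = 2.4 × 22 × 16 × 400 / 1000 = 337.9 kN.
Edge bolt: l_c = 40 − 24/2 = 28 mm → 1.2 × 28 × 16 × 400 / 1000 = 215 → r_n = 215 kN.
Interior bolts: l_c = 65 − 24 = 41 mm → 1.2 × 41 × 16 × 400 / 1000 = 314.9 → r_n = 314.9 kN.
R_n = 2 × 215 + 6 × 314.9 = 2319 kN.
Design strength φR_n = 0.75 × 2319 = 1740 kN.

1740 kN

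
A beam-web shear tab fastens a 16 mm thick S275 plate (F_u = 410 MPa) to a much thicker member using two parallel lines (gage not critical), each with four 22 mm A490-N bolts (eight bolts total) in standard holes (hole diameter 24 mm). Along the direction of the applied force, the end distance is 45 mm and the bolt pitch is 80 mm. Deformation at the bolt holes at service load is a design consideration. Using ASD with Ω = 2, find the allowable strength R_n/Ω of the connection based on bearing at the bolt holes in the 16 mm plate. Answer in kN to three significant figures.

Per bolt r_n = 1.2 l_c t F_u ≤ 2.4 d t F_u; upper limit = 2.4 × 22 × 16 × 410 / 1000 = 346.4 kN.
Edge bolt: l_c = 45 − 24/2 = 33 mm → 1.2 × 33 × 16 × 410 / 1000 = 259.8 → r_n = 259.8 kN.
Interior bolts: l_c = 80 − 24 = 56 mm → 1.2 × 56 × 16 × 410 / 1000 = 440.8 → r_n = 346.4 kN.
R_n = 2 × 259.8 + 6 × 346.4 = 2598 kN.
Allowable strength R_n/Ω = 2598 / 2 = 1300 kN.

1300 kN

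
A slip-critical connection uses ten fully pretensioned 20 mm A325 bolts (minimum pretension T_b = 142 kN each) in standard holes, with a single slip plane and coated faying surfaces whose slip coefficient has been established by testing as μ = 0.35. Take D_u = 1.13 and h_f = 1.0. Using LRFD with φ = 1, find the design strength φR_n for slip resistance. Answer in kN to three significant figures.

562 kN

R_n = μ · D_u · h_f · T_b · n_s · n_b = 0.35 × 1.13 × 1.0 × 142 × 1 × 10 = 561.6 kN.
Design strength φR_n = 1 × 561.6 = 562 kN.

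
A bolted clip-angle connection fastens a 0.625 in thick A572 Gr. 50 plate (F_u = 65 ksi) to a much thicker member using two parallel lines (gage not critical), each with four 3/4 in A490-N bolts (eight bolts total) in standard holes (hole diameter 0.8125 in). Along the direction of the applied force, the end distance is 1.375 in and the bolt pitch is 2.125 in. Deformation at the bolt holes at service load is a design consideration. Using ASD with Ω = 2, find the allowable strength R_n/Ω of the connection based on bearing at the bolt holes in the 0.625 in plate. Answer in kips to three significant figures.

239 kips

Per bolt r_n = 1.2 l_c t F_u ≤ 2.4 d t F_u; upper limit = 2.4 × 0.75 × 0.625 × 65 = 73.12 kips.
Edge bolt: l_c = 1.375 − 0.8125/2 = 0.9688 in → 1.2 × 0.9688 × 0.625 × 65 = 47.23 → r_n = 47.23 kips.
Interior bolts: l_c = 2.125 − 0.8125 = 1.312 in → 1.2 × 1.312 × 0.625 × 65 = 63.98 → r_n = 63.98 kips.
R_n = 2 × 47.23 + 6 × 63.98 = 478.4 kips.
Allowable strength R_n/Ω = 478.4 / 2 = 239 kips.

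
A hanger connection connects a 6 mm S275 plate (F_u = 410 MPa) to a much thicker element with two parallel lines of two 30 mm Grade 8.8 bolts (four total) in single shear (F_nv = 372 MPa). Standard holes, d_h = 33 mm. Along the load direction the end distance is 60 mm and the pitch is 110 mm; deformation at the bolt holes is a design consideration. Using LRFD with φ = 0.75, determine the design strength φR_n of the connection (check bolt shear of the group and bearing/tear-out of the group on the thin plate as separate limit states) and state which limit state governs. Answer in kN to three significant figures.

458 kN (bearing governs)

Bolt shear: A_b = π·30²/4 = 706.9 mm²; R_n = 372 × 706.9 × 4 × 1 / 1000 = 1052 kN → 0.75 × 1052 = 789 kN.
Bearing (1.2 l_c t F_u ≤ 2.4 d t F_u): upper limit = 2.4·30·6·410 / 1000 = 177.1 kN.
  Edge l_c = 60 − 33/2 = 43.5 → r_n = 128.4 kN; interior l_c = 110 − 33 = 77 → r_n = 177.1 kN.
  R_n,bearing = 2·128.4 + 2·177.1 = 611.1 kN → 0.75 × 611.1 = 458 kN.
Bearing governs: 458 kN.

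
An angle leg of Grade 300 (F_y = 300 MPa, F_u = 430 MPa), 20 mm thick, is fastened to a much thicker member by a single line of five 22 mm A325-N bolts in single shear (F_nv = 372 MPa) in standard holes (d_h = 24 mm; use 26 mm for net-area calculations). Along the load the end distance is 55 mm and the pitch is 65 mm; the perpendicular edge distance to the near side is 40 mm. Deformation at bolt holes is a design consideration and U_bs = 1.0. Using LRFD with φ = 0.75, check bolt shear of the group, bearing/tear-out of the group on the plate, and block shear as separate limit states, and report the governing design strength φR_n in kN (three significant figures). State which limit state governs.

Bolt shear: A_b = π·22²/4 = 380.1 mm²; R_n = 372 × 380.1 × 5 × 1 / 1000 = 707 kN → 0.75 × 707 = 530 kN.
Bearing: edge l_c = 43, r_n = 443.8 kN; interior l_c = 41, r_n = 423.1 kN; R_n = 443.8 + 4·423.1 = 2136 kN → 1600 kN.
Block shear: A_gv = 6300, A_nv = 3960, A_nt = 540 mm²; R_n = min(0.6F_uA_nv, 0.6F_yA_gv) + U_bs·F_u·A_nt = 1254 kN → 940 kN.
Bolt shear governs: 530 kN.

530 kN (bolt shear governs)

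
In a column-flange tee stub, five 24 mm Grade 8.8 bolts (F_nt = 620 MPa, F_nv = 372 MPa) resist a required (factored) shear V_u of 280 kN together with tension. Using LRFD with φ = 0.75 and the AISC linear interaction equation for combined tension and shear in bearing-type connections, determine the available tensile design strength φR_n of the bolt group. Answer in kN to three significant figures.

901 kN

A_b = π·24²/4 = 452.4 mm²; f_rv = 280 × 1000 / (5 × 452.4) = 123.8 MPa.
F'_nt = 1.3 F_nt − (F_nt / φF_nv) f_rv = 1.3·620 − (620/(0.75·372))·123.8 = 530.9 MPa, capped at F_nt → F'_nt = 530.9 MPa.
R_n = F'_nt · A_b · n = 530.9 × 452.4 × 5 / 1000 = 1201 kN.
Design strength φR_n = 0.75 × 1201 = 901 kN.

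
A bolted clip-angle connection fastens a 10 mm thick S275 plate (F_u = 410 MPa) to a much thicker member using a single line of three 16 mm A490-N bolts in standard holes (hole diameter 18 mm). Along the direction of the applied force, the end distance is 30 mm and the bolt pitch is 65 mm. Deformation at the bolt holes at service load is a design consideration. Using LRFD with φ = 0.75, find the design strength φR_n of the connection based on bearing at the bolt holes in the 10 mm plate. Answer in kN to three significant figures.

Per bolt r_n = 1.2 l_c t F_u ≤ 2.4 d t F_u; upper limit = 2.4 × 16 × 10 × 410 / 1000 = 157.4 kN.
Edge bolt: l_c = 30 − 18/2 = 21 mm → 1.2 × 21 × 10 × 410 / 1000 = 103.3 → r_n = 103.3 kN.
Interior bolts: l_c = 65 − 18 = 47 mm → 1.2 × 47 × 10 × 410 / 1000 = 231.2 → r_n = 157.4 kN.
R_n = 1 × 103.3 + 2 × 157.4 = 418.2 kN.
Design strength φR_n = 0.75 × 418.2 = 314 kN.

314 kN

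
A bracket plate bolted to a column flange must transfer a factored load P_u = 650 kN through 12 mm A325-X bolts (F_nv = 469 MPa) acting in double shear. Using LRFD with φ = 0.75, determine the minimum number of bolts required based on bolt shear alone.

A_b = π·12²/4 = 113.1 mm².
Per-bolt design strength φR_n = 0.75 × 469 × 113.1 × 2 / 1000 = 79.56 kN.
n ≥ 650 / 79.56 = 8.17 → use 9 bolts.

9 bolts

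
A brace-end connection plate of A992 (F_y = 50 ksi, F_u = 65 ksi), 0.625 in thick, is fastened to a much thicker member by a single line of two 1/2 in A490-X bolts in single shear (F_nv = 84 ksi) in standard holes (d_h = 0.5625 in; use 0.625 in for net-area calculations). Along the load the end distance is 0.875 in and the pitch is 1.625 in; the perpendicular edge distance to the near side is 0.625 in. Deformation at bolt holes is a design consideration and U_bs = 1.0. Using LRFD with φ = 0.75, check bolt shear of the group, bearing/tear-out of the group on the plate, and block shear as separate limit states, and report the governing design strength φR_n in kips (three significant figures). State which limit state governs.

Bolt shear: A_b = π·0.5²/4 = 0.1963 in²; R_n = 84 × 0.1963 × 2 × 1 = 32.99 kips → 0.75 × 32.99 = 24.7 kips.
Bearing: edge l_c = 0.5938, r_n = 28.95 kips; interior l_c = 1.062, r_n = 48.75 kips; R_n = 28.95 + 1·48.75 = 77.7 kips → 58.3 kips.
Block shear: A_gv = 1.562, A_nv = 0.9766, A_nt = 0.1953 in²; R_n = min(0.6F_uA_nv, 0.6F_yA_gv) + U_bs·F_u·A_nt = 50.78 kips → 38.1 kips.
Bolt shear governs: 24.7 kips.

24.7 kips (bolt shear governs)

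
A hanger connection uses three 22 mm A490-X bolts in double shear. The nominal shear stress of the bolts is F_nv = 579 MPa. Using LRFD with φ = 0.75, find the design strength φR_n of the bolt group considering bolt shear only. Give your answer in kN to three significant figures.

990 kN

A_b = π × 22² / 4 = 380.1 mm².
R_n = F_nv · A_b · n · n_s = 579 × 380.1 × 3 × 2 / 1000 = 1321 kN.
Design strength φR_n = 0.75 × 1321 = 990 kN.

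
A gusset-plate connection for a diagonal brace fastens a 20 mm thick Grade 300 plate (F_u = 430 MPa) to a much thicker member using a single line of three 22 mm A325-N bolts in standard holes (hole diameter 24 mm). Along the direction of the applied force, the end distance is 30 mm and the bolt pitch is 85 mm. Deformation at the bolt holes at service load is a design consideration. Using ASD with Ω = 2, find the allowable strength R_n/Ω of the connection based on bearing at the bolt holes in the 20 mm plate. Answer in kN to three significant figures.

547 kN

Per bolt r_n = 1.2 l_c t F_u ≤ 2.4 d t F_u; upper limit = 2.4 × 22 × 20 × 430 / 1000 = 454.1 kN.
Edge bolt: l_c = 30 − 24/2 = 18 mm → 1.2 × 18 × 20 × 430 / 1000 = 185.8 → r_n = 185.8 kN.
Interior bolts: l_c = 85 − 24 = 61 mm → 1.2 × 61 × 20 × 430 / 1000 = 629.5 → r_n = 454.1 kN.
R_n = 1 × 185.8 + 2 × 454.1 = 1094 kN.
Allowable strength R_n/Ω = 1094 / 2 = 547 kN.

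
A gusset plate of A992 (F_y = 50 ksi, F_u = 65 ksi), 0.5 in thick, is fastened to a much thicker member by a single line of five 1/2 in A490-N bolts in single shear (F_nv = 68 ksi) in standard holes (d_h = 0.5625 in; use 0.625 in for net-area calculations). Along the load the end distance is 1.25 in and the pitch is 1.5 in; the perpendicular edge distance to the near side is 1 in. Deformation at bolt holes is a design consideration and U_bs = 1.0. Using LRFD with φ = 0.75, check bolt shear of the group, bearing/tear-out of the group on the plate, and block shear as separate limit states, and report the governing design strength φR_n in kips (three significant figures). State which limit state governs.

Bolt shear: A_b = π·0.5²/4 = 0.1963 in²; R_n = 68 × 0.1963 × 5 × 1 = 66.76 kips → 0.75 × 66.76 = 50.1 kips.
Bearing: edge l_c = 0.9688, r_n = 37.78 kips; interior l_c = 0.9375, r_n = 36.56 kips; R_n = 37.78 + 4·36.56 = 184 kips → 138 kips.
Block shear: A_gv = 3.625, A_nv = 2.219, A_nt = 0.3438 in²; R_n = min(0.6F_uA_nv, 0.6F_yA_gv) + U_bs·F_u·A_nt = 108.9 kips → 81.7 kips.
Bolt shear governs: 50.1 kips.

50.1 kips (bolt shear governs)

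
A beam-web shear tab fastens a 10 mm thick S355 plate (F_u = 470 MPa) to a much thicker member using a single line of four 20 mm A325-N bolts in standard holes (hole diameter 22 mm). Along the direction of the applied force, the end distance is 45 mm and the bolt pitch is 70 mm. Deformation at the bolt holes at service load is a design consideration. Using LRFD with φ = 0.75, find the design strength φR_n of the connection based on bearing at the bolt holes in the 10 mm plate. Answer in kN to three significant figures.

651 kN

Per bolt r_n = 1.2 l_c t F_u ≤ 2.4 d t F_u; upper limit = 2.4 × 20 × 10 × 470 / 1000 = 225.6 kN.
Edge bolt: l_c = 45 − 22/2 = 34 mm → 1.2 × 34 × 10 × 470 / 1000 = 191.8 → r_n = 191.8 kN.
Interior bolts: l_c = 70 − 22 = 48 mm → 1.2 × 48 × 10 × 470 / 1000 = 270.7 → r_n = 225.6 kN.
R_n = 1 × 191.8 + 3 × 225.6 = 868.6 kN.
Design strength φR_n = 0.75 × 868.6 = 651 kN.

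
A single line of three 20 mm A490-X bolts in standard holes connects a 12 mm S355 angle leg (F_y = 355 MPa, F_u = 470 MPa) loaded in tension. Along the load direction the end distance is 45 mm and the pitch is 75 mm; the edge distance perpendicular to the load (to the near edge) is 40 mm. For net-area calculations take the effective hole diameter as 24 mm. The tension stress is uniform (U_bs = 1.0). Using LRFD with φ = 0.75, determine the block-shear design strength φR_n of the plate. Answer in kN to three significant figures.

Shear plane L_v = 45 + 2·75 = 195 mm; A_gv = 195 × 12 = 2340 mm².
A_nv = (195 − 2.5·24) × 12 = 1620 mm².
A_nt = (40 − 0.5·24) × 12 = 336 mm².
0.6 F_u A_nv = 456.8 kN; 0.6 F_y A_gv = 498.4 kN → shear rupture governs the shear term.
R_n = 456.8 + 1.0 × 470 × 336 / 1000 = 614.8 kN.
Design strength φR_n = 0.75 × 614.8 = 461 kN.

461 kN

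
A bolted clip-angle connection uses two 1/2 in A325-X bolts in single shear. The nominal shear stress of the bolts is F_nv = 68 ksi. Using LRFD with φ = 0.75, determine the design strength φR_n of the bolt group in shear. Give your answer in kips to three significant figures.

20 kips

A_b = π × 0.5² / 4 = 0.1963 in².
R_n = F_nv · A_b · n · n_s = 68 × 0.1963 × 2 × 1 = 26.7 kips.
Design strength φR_n = 0.75 × 26.7 = 20 kips.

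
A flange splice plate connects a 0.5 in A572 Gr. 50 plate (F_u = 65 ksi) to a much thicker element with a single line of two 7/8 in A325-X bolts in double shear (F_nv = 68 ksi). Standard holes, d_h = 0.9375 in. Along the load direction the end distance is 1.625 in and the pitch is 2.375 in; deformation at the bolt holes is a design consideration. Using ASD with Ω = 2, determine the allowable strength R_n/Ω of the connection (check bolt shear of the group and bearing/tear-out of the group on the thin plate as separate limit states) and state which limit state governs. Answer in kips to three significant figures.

50.6 kips (bearing governs)

Bolt shear: A_b = π·0.875²/4 = 0.6013 in²; R_n = 68 × 0.6013 × 2 × 2 = 163.6 kips → 163.6 / 2 = 81.8 kips.
Bearing (1.2 l_c t F_u ≤ 2.4 d t F_u): upper limit = 2.4·0.875·0.5·65 = 68.25 kips.
  Edge l_c = 1.625 − 0.9375/2 = 1.156 → r_n = 45.09 kips; interior l_c = 2.375 − 0.9375 = 1.438 → r_n = 56.06 kips.
  R_n,bearing = 1·45.09 + 1·56.06 = 101.2 kips → 101.2 / 2 = 50.6 kips.
Bearing governs: 50.6 kips.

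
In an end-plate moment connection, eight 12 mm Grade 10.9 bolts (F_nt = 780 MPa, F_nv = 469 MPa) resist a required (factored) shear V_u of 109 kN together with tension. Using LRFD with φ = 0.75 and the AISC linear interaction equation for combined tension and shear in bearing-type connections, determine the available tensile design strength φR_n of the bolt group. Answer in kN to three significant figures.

507 kN

A_b = π·12²/4 = 113.1 mm²; f_rv = 109 × 1000 / (8 × 113.1) = 120.5 MPa.
F'_nt = 1.3 F_nt − (F_nt / φF_nv) f_rv = 1.3·780 − (780/(0.75·469))·120.5 = 746.9 MPa, capped at F_nt → F'_nt = 746.9 MPa.
R_n = F'_nt · A_b · n = 746.9 × 113.1 × 8 / 1000 = 675.7 kN.
Design strength φR_n = 0.75 × 675.7 = 507 kN.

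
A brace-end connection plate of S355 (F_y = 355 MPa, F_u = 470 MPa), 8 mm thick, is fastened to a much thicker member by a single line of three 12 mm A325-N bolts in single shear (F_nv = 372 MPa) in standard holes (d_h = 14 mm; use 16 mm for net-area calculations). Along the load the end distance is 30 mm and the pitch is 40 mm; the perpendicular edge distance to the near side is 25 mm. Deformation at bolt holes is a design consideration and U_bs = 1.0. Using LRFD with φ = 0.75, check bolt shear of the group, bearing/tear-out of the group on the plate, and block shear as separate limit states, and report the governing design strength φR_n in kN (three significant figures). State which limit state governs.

94.7 kN (bolt shear governs)

Bolt shear: A_b = π·12²/4 = 113.1 mm²; R_n = 372 × 113.1 × 3 × 1 / 1000 = 126.2 kN → 0.75 × 126.2 = 94.7 kN.
Bearing: edge l_c = 23, r_n = 103.8 kN; interior l_c = 26, r_n = 108.3 kN; R_n = 103.8 + 2·108.3 = 320.4 kN → 240 kN.
Block shear: A_gv = 880, A_nv = 560, A_nt = 136 mm²; R_n = min(0.6F_uA_nv, 0.6F_yA_gv) + U_bs·F_u·A_nt = 221.8 kN → 166 kN.
Bolt shear governs: 94.7 kN.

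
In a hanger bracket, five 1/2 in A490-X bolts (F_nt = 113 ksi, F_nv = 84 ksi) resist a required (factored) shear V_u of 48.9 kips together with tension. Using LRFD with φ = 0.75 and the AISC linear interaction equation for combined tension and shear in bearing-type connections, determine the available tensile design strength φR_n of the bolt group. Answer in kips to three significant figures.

42.4 kips

A_b = π·0.5²/4 = 0.1963 in²; f_rv = 48.9 / (5 × 0.1963) = 49.81 ksi.
F'_nt = 1.3 F_nt − (F_nt / φF_nv) f_rv = 1.3·113 − (113/(0.75·84))·49.81 = 57.56 ksi, capped at F_nt → F'_nt = 57.56 ksi.
R_n = F'_nt · A_b · n = 57.56 × 0.1963 × 5 = 56.51 kips.
Design strength φR_n = 0.75 × 56.51 = 42.4 kips.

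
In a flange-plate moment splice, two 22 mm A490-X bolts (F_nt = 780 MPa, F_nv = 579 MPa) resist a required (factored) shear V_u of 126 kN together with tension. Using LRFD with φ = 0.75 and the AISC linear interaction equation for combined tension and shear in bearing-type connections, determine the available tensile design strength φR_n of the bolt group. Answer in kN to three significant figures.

408 kN

A_b = π·22²/4 = 380.1 mm²; f_rv = 126 × 1000 / (2 × 380.1) = 165.7 MPa.
F'_nt = 1.3 F_nt − (F_nt / φF_nv) f_rv = 1.3·780 − (780/(0.75·579))·165.7 = 716.3 MPa, capped at F_nt → F'_nt = 716.3 MPa.
R_n = F'_nt · A_b · n = 716.3 × 380.1 × 2 / 1000 = 544.6 kN.
Design strength φR_n = 0.75 × 544.6 = 408 kN.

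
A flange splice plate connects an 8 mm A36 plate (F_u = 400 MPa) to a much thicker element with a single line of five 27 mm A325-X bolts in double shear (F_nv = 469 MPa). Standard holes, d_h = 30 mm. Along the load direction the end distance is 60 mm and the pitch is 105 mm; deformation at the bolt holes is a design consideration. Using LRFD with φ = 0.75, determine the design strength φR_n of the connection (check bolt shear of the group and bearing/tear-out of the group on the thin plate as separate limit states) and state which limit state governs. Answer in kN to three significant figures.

Bolt shear: A_b = π·27²/4 = 572.6 mm²; R_n = 469 × 572.6 × 5 × 2 / 1000 = 2685 kN → 0.75 × 2685 = 2010 kN.
Bearing (1.2 l_c t F_u ≤ 2.4 d t F_u): upper limit = 2.4·27·8·400 / 1000 = 207.4 kN.
  Edge l_c = 60 − 30/2 = 45 → r_n = 172.8 kN; interior l_c = 105 − 30 = 75 → r_n = 207.4 kN.
  R_n,bearing = 1·172.8 + 4·207.4 = 1002 kN → 0.75 × 1002 = 752 kN.
Bearing governs: 752 kN.

752 kN (bearing governs)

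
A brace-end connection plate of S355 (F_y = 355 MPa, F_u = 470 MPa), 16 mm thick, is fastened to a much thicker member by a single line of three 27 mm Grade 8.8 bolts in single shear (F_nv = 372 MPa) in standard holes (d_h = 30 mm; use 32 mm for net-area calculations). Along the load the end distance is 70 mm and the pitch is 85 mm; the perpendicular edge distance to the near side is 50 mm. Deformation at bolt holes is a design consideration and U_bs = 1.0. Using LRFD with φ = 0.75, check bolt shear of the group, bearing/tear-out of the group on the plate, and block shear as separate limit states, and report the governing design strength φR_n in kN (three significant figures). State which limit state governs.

479 kN (bolt shear governs)

Bolt shear: A_b = π·27²/4 = 572.6 mm²; R_n = 372 × 572.6 × 3 × 1 / 1000 = 639 kN → 0.75 × 639 = 479 kN.
Bearing: edge l_c = 55, r_n = 487.3 kN; interior l_c = 55, r_n = 487.3 kN; R_n = 487.3 + 2·487.3 = 1462 kN → 1100 kN.
Block shear: A_gv = 3840, A_nv = 2560, A_nt = 544 mm²; R_n = min(0.6F_uA_nv, 0.6F_yA_gv) + U_bs·F_u·A_nt = 977.6 kN → 733 kN.
Bolt shear governs: 479 kN.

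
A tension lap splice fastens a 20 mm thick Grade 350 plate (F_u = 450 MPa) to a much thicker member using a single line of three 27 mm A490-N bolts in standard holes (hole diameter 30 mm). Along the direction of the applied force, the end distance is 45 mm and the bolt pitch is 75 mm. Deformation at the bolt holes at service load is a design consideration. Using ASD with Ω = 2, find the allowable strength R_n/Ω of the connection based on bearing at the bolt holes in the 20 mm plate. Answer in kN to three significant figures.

648 kN

Per bolt r_n = 1.2 l_c t F_u ≤ 2.4 d t F_u; upper limit = 2.4 × 27 × 20 × 450 / 1000 = 583.2 kN.
Edge bolt: l_c = 45 − 30/2 = 30 mm → 1.2 × 30 × 20 × 450 / 1000 = 324 → r_n = 324 kN.
Interior bolts: l_c = 75 − 30 = 45 mm → 1.2 × 45 × 20 × 450 / 1000 = 486 → r_n = 486 kN.
R_n = 1 × 324 + 2 × 486 = 1296 kN.
Allowable strength R_n/Ω = 1296 / 2 = 648 kN.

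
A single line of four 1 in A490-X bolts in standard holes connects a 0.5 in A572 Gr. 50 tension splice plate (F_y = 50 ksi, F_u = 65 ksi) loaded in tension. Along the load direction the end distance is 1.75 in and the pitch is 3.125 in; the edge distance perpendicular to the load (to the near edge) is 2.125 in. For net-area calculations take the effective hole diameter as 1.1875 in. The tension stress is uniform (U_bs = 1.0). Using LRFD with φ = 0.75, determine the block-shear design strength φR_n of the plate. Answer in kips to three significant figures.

139 kips

Shear plane L_v = 1.75 + 3·3.125 = 11.12 in; A_gv = 11.12 × 0.5 = 5.562 in².
A_nv = (11.12 − 3.5·1.1875) × 0.5 = 3.484 in².
A_nt = (2.125 − 0.5·1.1875) × 0.5 = 0.7656 in².
0.6 F_u A_nv = 135.9 kips; 0.6 F_y A_gv = 166.9 kips → shear rupture governs the shear term.
R_n = 135.9 + 1.0 × 65 × 0.7656 = 185.7 kips.
Design strength φR_n = 0.75 × 185.7 = 139 kips.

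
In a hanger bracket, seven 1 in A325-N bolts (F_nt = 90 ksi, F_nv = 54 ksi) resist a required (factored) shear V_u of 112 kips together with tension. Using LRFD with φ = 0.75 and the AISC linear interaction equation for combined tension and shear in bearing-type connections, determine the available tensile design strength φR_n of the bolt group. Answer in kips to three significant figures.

A_b = π·1²/4 = 0.7854 in²; f_rv = 112 / (7 × 0.7854) = 20.37 ksi.
F'_nt = 1.3 F_nt − (F_nt / φF_nv) f_rv = 1.3·90 − (90/(0.75·54))·20.37 = 71.73 ksi, capped at F_nt → F'_nt = 71.73 ksi.
R_n = F'_nt · A_b · n = 71.73 × 0.7854 × 7 = 394.4 kips.
Design strength φR_n = 0.75 × 394.4 = 296 kips.

296 kips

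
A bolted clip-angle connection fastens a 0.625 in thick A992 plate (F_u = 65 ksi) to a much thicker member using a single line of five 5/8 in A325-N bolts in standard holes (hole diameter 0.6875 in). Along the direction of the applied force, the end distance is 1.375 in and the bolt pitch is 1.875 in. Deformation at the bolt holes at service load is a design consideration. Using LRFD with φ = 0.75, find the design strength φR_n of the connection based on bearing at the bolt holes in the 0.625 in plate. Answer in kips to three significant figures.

211 kips

Per bolt r_n = 1.2 l_c t F_u ≤ 2.4 d t F_u; upper limit = 2.4 × 0.625 × 0.625 × 65 = 60.94 kips.
Edge bolt: l_c = 1.375 − 0.6875/2 = 1.031 in → 1.2 × 1.031 × 0.625 × 65 = 50.27 → r_n = 50.27 kips.
Interior bolts: l_c = 1.875 − 0.6875 = 1.188 in → 1.2 × 1.188 × 0.625 × 65 = 57.89 → r_n = 57.89 kips.
R_n = 1 × 50.27 + 4 × 57.89 = 281.8 kips.
Design strength φR_n = 0.75 × 281.8 = 211 kips.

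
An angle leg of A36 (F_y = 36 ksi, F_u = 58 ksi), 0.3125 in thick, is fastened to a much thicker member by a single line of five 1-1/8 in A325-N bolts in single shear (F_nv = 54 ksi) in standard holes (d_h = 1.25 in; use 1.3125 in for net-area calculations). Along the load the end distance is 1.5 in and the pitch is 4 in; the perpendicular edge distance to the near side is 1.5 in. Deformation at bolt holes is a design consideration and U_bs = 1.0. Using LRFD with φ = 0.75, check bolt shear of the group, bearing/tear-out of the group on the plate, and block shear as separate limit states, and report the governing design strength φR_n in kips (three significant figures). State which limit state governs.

100 kips (block shear governs)

Bolt shear: A_b = π·1.125²/4 = 0.994 in²; R_n = 54 × 0.994 × 5 × 1 = 268.4 kips → 0.75 × 268.4 = 201 kips.
Bearing: edge l_c = 0.875, r_n = 19.03 kips; interior l_c = 2.75, r_n = 48.94 kips; R_n = 19.03 + 4·48.94 = 214.8 kips → 161 kips.
Block shear: A_gv = 5.469, A_nv = 3.623, A_nt = 0.2637 in²; R_n = min(0.6F_uA_nv, 0.6F_yA_gv) + U_bs·F_u·A_nt = 133.4 kips → 100 kips.
Block shear governs: 100 kips.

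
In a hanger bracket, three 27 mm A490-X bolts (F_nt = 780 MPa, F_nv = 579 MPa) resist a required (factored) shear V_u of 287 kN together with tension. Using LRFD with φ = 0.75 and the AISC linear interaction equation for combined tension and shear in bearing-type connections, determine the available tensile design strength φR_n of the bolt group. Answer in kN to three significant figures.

A_b = π·27²/4 = 572.6 mm²; f_rv = 287 × 1000 / (3 × 572.6) = 167.1 MPa.
F'_nt = 1.3 F_nt − (F_nt / φF_nv) f_rv = 1.3·780 − (780/(0.75·579))·167.1 = 713.9 MPa, capped at F_nt → F'_nt = 713.9 MPa.
R_n = F'_nt · A_b · n = 713.9 × 572.6 × 3 / 1000 = 1226 kN.
Design strength φR_n = 0.75 × 1226 = 920 kN.

920 kN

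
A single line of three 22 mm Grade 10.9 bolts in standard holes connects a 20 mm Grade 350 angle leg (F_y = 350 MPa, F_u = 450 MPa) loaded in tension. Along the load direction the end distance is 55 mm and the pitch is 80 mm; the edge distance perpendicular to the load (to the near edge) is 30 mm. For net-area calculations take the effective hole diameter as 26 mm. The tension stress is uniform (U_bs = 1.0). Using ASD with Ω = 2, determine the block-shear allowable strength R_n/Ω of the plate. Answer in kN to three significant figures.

482 kN

Shear plane L_v = 55 + 2·80 = 215 mm; A_gv = 215 × 20 = 4300 mm².
A_nv = (215 − 2.5·26) × 20 = 3000 mm².
A_nt = (30 − 0.5·26) × 20 = 340 mm².
0.6 F_u A_nv = 810 kN; 0.6 F_y A_gv = 903 kN → shear rupture governs the shear term.
R_n = 810 + 1.0 × 450 × 340 / 1000 = 963 kN.
Allowable strength R_n/Ω = 963 / 2 = 482 kN.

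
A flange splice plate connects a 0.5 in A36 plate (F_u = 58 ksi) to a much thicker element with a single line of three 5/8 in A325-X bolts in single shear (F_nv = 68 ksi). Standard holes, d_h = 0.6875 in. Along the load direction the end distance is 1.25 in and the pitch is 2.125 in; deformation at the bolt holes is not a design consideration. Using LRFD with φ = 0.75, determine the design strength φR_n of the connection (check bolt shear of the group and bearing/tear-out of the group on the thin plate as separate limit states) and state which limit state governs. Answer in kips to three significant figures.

46.9 kips (bolt shear governs)

Bolt shear: A_b = π·0.625²/4 = 0.3068 in²; R_n = 68 × 0.3068 × 3 × 1 = 62.59 kips → 0.75 × 62.59 = 46.9 kips.
Bearing (1.5 l_c t F_u ≤ 3.0 d t F_u): upper limit = 3.0·0.625·0.5·58 = 54.38 kips.
  Edge l_c = 1.25 − 0.6875/2 = 0.9062 → r_n = 39.42 kips; interior l_c = 2.125 − 0.6875 = 1.438 → r_n = 54.38 kips.
  R_n,bearing = 1·39.42 + 2·54.38 = 148.2 kips → 0.75 × 148.2 = 111 kips.
Bolt shear governs: 46.9 kips.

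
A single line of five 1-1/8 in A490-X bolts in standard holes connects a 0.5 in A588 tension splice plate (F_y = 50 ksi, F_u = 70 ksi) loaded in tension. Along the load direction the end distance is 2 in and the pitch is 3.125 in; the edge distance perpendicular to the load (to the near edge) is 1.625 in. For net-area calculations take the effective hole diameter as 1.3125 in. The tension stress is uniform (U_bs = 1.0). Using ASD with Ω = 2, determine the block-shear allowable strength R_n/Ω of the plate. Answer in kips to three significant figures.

107 kips

Shear plane L_v = 2 + 4·3.125 = 14.5 in; A_gv = 14.5 × 0.5 = 7.25 in².
A_nv = (14.5 − 4.5·1.3125) × 0.5 = 4.297 in².
A_nt = (1.625 − 0.5·1.3125) × 0.5 = 0.4844 in².
0.6 F_u A_nv = 180.5 kips; 0.6 F_y A_gv = 217.5 kips → shear rupture governs the shear term.
R_n = 180.5 + 1.0 × 70 × 0.4844 = 214.4 kips.
Allowable strength R_n/Ω = 214.4 / 2 = 107 kips.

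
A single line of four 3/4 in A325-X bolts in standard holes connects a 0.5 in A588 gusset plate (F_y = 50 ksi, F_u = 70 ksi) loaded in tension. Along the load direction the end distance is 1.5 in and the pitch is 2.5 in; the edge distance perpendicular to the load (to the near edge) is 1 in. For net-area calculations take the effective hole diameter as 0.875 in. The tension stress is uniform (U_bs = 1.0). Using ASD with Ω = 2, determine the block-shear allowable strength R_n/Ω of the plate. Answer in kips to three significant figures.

Shear plane L_v = 1.5 + 3·2.5 = 9 in; A_gv = 9 × 0.5 = 4.5 in².
A_nv = (9 − 3.5·0.875) × 0.5 = 2.969 in².
A_nt = (1 − 0.5·0.875) × 0.5 = 0.2812 in².
0.6 F_u A_nv = 124.7 kips; 0.6 F_y A_gv = 135 kips → shear rupture governs the shear term.
R_n = 124.7 + 1.0 × 70 × 0.2812 = 144.4 kips.
Allowable strength R_n/Ω = 144.4 / 2 = 72.2 kips.

72.2 kips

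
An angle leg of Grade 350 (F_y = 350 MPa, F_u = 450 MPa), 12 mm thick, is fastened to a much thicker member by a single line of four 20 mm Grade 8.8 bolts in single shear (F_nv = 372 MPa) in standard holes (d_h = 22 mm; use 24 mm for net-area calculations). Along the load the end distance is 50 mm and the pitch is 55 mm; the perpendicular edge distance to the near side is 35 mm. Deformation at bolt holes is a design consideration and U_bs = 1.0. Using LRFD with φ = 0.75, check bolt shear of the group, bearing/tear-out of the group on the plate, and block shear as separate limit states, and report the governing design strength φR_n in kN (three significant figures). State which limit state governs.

351 kN (bolt shear governs)

Bolt shear: A_b = π·20²/4 = 314.2 mm²; R_n = 372 × 314.2 × 4 × 1 / 1000 = 467.5 kN → 0.75 × 467.5 = 351 kN.
Bearing: edge l_c = 39, r_n = 252.7 kN; interior l_c = 33, r_n = 213.8 kN; R_n = 252.7 + 3·213.8 = 894.2 kN → 671 kN.
Block shear: A_gv = 2580, A_nv = 1572, A_nt = 276 mm²; R_n = min(0.6F_uA_nv, 0.6F_yA_gv) + U_bs·F_u·A_nt = 548.6 kN → 411 kN.
Bolt shear governs: 351 kN.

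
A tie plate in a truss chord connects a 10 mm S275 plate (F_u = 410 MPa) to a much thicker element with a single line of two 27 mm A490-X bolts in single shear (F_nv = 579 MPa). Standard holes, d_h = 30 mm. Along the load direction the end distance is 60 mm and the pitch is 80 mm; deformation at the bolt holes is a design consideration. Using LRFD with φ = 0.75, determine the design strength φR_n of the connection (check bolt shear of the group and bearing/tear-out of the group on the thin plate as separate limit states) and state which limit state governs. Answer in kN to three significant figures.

Bolt shear: A_b = π·27²/4 = 572.6 mm²; R_n = 579 × 572.6 × 2 × 1 / 1000 = 663 kN → 0.75 × 663 = 497 kN.
Bearing (1.2 l_c t F_u ≤ 2.4 d t F_u): upper limit = 2.4·27·10·410 / 1000 = 265.7 kN.
  Edge l_c = 60 − 30/2 = 45 → r_n = 221.4 kN; interior l_c = 80 − 30 = 50 → r_n = 246 kN.
  R_n,bearing = 1·221.4 + 1·246 = 467.4 kN → 0.75 × 467.4 = 351 kN.
Bearing governs: 351 kN.

351 kN (bearing governs)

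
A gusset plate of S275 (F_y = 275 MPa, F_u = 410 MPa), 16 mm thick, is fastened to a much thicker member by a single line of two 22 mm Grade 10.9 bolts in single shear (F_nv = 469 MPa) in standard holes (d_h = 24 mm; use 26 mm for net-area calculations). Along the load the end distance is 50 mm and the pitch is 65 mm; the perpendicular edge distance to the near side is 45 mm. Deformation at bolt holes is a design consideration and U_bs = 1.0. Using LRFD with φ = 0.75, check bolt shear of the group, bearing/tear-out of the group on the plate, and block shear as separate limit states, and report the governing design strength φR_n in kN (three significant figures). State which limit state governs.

Bolt shear: A_b = π·22²/4 = 380.1 mm²; R_n = 469 × 380.1 × 2 × 1 / 1000 = 356.6 kN → 0.75 × 356.6 = 267 kN.
Bearing: edge l_c = 38, r_n = 299.1 kN; interior l_c = 41, r_n = 322.8 kN; R_n = 299.1 + 1·322.8 = 621.9 kN → 466 kN.
Block shear: A_gv = 1840, A_nv = 1216, A_nt = 512 mm²; R_n = min(0.6F_uA_nv, 0.6F_yA_gv) + U_bs·F_u·A_nt = 509.1 kN → 382 kN.
Bolt shear governs: 267 kN.

267 kN (bolt shear governs)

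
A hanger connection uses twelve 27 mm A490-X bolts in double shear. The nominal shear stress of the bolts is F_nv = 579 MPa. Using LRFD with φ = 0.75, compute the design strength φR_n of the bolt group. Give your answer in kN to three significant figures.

A_b = π × 27² / 4 = 572.6 mm².
R_n = F_nv · A_b · n · n_s = 579 × 572.6 × 12 × 2 / 1000 = 7956 kN.
Design strength φR_n = 0.75 × 7956 = 5970 kN.

5970 kN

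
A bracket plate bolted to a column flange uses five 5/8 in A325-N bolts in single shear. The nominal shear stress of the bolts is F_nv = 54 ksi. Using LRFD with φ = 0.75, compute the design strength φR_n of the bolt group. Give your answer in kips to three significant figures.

A_b = π × 0.625² / 4 = 0.3068 in².
R_n = F_nv · A_b · n · n_s = 54 × 0.3068 × 5 × 1 = 82.83 kips.
Design strength φR_n = 0.75 × 82.83 = 62.1 kips.

62.1 kips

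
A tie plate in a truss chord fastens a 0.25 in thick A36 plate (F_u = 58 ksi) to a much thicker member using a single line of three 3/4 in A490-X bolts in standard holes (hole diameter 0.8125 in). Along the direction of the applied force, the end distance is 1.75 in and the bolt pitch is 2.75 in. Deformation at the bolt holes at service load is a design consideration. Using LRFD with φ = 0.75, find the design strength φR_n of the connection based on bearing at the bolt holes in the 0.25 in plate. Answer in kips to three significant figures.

56.7 kips

Per bolt r_n = 1.2 l_c t F_u ≤ 2.4 d t F_u; upper limit = 2.4 × 0.75 × 0.25 × 58 = 26.1 kips.
Edge bolt: l_c = 1.75 − 0.8125/2 = 1.344 in → 1.2 × 1.344 × 0.25 × 58 = 23.38 → r_n = 23.38 kips.
Interior bolts: l_c = 2.75 − 0.8125 = 1.938 in → 1.2 × 1.938 × 0.25 × 58 = 33.71 → r_n = 26.1 kips.
R_n = 1 × 23.38 + 2 × 26.1 = 75.58 kips.
Design strength φR_n = 0.75 × 75.58 = 56.7 kips.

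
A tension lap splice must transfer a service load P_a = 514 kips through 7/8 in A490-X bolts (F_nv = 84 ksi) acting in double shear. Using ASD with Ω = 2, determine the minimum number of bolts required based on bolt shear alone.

11 bolts

A_b = π·0.875²/4 = 0.6013 in².
Per-bolt allowable strength R_n/Ω = 84 × 0.6013 × 2 / 2 = 50.51 kips.
n ≥ 514 / 50.51 = 10.18 → use 11 bolts.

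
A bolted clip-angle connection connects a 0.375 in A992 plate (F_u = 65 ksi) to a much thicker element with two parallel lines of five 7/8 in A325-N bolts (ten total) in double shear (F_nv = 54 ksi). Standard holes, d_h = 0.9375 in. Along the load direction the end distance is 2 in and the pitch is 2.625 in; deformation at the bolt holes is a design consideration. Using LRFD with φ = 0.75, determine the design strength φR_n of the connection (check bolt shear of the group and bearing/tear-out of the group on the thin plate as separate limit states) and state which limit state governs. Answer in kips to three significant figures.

363 kips (bearing governs)

Bolt shear: A_b = π·0.875²/4 = 0.6013 in²; R_n = 54 × 0.6013 × 10 × 2 = 649.4 kips → 0.75 × 649.4 = 487 kips.
Bearing (1.2 l_c t F_u ≤ 2.4 d t F_u): upper limit = 2.4·0.875·0.375·65 = 51.19 kips.
  Edge l_c = 2 − 0.9375/2 = 1.531 → r_n = 44.79 kips; interior l_c = 2.625 − 0.9375 = 1.688 → r_n = 49.36 kips.
  R_n,bearing = 2·44.79 + 8·49.36 = 484.5 kips → 0.75 × 484.5 = 363 kips.
Bearing governs: 363 kips.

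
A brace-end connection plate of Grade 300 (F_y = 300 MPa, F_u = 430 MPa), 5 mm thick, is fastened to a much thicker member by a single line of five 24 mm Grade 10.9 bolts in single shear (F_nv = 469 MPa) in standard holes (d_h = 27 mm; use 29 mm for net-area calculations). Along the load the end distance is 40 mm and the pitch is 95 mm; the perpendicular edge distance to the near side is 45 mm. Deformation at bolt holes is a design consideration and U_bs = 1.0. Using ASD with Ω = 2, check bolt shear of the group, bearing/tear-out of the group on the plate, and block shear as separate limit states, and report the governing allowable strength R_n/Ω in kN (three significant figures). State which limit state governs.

220 kN (block shear governs)

Bolt shear: A_b = π·24²/4 = 452.4 mm²; R_n = 469 × 452.4 × 5 × 1 / 1000 = 1061 kN → 1061 / 2 = 530 kN.
Bearing: edge l_c = 26.5, r_n = 68.37 kN; interior l_c = 68, r_n = 123.8 kN; R_n = 68.37 + 4·123.8 = 563.7 kN → 282 kN.
Block shear: A_gv = 2100, A_nv = 1448, A_nt = 152.5 mm²; R_n = min(0.6F_uA_nv, 0.6F_yA_gv) + U_bs·F_u·A_nt = 439 kN → 220 kN.
Block shear governs: 220 kN.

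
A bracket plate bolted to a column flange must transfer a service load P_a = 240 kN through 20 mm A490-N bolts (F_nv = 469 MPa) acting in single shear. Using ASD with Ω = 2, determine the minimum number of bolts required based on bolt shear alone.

4 bolts

A_b = π·20²/4 = 314.2 mm².
Per-bolt allowable strength R_n/Ω = 469 × 314.2 × 1 / 1000 / 2 = 73.67 kN.
n ≥ 240 / 73.67 = 3.258 → use 4 bolts.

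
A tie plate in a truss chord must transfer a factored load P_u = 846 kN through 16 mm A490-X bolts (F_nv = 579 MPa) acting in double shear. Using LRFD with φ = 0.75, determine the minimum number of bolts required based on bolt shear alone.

A_b = π·16²/4 = 201.1 mm².
Per-bolt design strength φR_n = 0.75 × 579 × 201.1 × 2 / 1000 = 174.6 kN.
n ≥ 846 / 174.6 = 4.845 → use 5 bolts.

5 bolts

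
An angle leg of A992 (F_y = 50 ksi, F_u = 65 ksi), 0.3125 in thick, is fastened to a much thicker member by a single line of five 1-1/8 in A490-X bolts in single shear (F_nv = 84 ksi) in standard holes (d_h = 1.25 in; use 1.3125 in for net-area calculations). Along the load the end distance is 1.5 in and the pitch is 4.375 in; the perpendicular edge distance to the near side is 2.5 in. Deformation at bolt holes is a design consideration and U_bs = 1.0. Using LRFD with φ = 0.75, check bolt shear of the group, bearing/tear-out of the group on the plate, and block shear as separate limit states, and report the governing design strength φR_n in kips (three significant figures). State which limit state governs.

Bolt shear: A_b = π·1.125²/4 = 0.994 in²; R_n = 84 × 0.994 × 5 × 1 = 417.5 kips → 0.75 × 417.5 = 313 kips.
Bearing: edge l_c = 0.875, r_n = 21.33 kips; interior l_c = 3.125, r_n = 54.84 kips; R_n = 21.33 + 4·54.84 = 240.7 kips → 181 kips.
Block shear: A_gv = 5.938, A_nv = 4.092, A_nt = 0.5762 in²; R_n = min(0.6F_uA_nv, 0.6F_yA_gv) + U_bs·F_u·A_nt = 197 kips → 148 kips.
Block shear governs: 148 kips.

148 kips (block shear governs)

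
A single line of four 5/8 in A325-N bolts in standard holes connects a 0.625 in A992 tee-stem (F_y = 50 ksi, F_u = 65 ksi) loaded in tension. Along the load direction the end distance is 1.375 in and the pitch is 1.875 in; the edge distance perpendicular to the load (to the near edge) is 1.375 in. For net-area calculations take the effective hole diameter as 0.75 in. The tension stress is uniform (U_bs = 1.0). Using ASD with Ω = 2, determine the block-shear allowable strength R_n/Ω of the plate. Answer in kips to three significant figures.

73.6 kips

Shear plane L_v = 1.375 + 3·1.875 = 7 in; A_gv = 7 × 0.625 = 4.375 in².
A_nv = (7 − 3.5·0.75) × 0.625 = 2.734 in².
A_nt = (1.375 − 0.5·0.75) × 0.625 = 0.625 in².
0.6 F_u A_nv = 106.6 kips; 0.6 F_y A_gv = 131.2 kips → shear rupture governs the shear term.
R_n = 106.6 + 1.0 × 65 × 0.625 = 147.3 kips.
Allowable strength R_n/Ω = 147.3 / 2 = 73.6 kips.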